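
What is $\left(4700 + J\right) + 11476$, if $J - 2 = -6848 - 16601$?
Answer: $-7271$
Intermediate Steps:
$J = -23447$ ($J = 2 - 23449 = -23447$)
$\left(4700 + J\right) + 11476 = \left(4700 - 23447\right) + 11476 = -18747 + 11476 = -7271$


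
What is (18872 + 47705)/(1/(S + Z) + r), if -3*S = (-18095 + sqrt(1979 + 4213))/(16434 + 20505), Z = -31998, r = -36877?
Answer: -7717450054751873787136895515/4274695554174436648273238872 - 22133590227*sqrt(43)/4274695554174436648273238872 ≈ -1.8054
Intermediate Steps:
S = 2585/15831 - 4*sqrt(43)/36939 (S = -(-18095 + sqrt(1979 + 4213))/(3*(16434 + 20505)) = -(-18095 + sqrt(6192))/(3*36939) = -(-18095 + 12*sqrt(43))/(3*36939) = -(-2585/5277 + 4*sqrt(43)/12313)/3 = 2585/15831 - 4*sqrt(43)/36939 ≈ 0.16258)
(18872 + 47705)/(1/(S + Z) + r) = (18872 + 47705)/(1/((2585/15831 - 4*sqrt(43)/36939) - 31998) - 36877) = 66577/(1/(-506557753/15831 - 4*sqrt(43)/36939) - 36877) = 66577/(-36877 + 1/(-506557753/15831 - 4*sqrt(43)/36939))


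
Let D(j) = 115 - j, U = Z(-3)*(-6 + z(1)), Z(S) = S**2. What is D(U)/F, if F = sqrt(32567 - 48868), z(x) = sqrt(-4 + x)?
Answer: I*sqrt(16301)*(-169 + 9*I*sqrt(3))/16301 ≈ -0.12209 - 1.3237*I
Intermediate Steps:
F = I*sqrt(16301) (F = sqrt(-16301) = I*sqrt(16301) ≈ 127.68*I)
U = -54 + 9*I*sqrt(3) (U = (-3)**2*(-6 + sqrt(-4 + 1)) = 9*(-6 + sqrt(-3)) = 9*(-6 + I*sqrt(3)) = -54 + 9*I*sqrt(3) ≈ -54.0 + 15.588*I)
D(U)/F = (115 - (-54 + 9*I*sqrt(3)))/((I*sqrt(16301))) = (115 + (54 - 9*I*sqrt(3)))*(-I*sqrt(16301)/16301) = (169 - 9*I*sqrt(3))*(-I*sqrt(16301)/16301) = -I*sqrt(16301)*(169 - 9*I*sqrt(3))/16301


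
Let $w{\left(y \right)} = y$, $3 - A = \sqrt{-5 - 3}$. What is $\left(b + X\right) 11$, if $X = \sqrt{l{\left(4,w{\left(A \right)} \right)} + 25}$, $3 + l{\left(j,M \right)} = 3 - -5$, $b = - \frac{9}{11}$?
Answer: $-9 + 11 \sqrt{30} \approx 51.25$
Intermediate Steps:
$b = - \frac{9}{11}$ ($b = \left(-9\right) \frac{1}{11} = - \frac{9}{11} \approx -0.81818$)
$A = 3 - 2 i \sqrt{2}$ ($A = 3 - \sqrt{-5 - 3} = 3 - \sqrt{-8} = 3 - 2 i \sqrt{2} \approx 3.0 - 2.8284 i$)
$l{\left(j,M \right)} = 5$ ($l{\left(j,M \right)} = -3 + \left(3 - -5\right) = -3 + \left(3 + 5\right) = -3 + 8 = 5$)
$X = \sqrt{30}$ ($X = \sqrt{5 + 25} = \sqrt{30} \approx 5.4772$)
$\left(b + X\right) 11 = \left(- \frac{9}{11} + \sqrt{30}\right) 11 = -9 + 11 \sqrt{30}$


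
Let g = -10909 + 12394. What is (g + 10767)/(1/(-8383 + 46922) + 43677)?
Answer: 118044957/420816976 ≈ 0.28051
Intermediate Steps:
g = 1485
(g + 10767)/(1/(-8383 + 46922) + 43677) = (1485 + 10767)/(1/(-8383 + 46922) + 43677) = 12252/(1/38539 + 43677) = 12252/(1683267904/38539) = 12252*(38539/1683267904) = 118044957/420816976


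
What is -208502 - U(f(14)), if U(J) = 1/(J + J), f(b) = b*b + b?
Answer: -87570841/420 ≈ -2.0850e+5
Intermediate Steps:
f(b) = b + b² (f(b) = b² + b = b + b²)
U(J) = 1/(2*J)
-208502 - U(f(14)) = -208502 - 1/(2*(14*(1 + 14))) = -208502 - 1/(2*(14*15)) = -208502 - 1/(2*210) = -208502 - 1*1/420 = -208502 - 1/420 = -87570841/420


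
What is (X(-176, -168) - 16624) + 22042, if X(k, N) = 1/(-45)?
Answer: 243809/45 ≈ 5418.0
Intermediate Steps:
X(k, N) = -1/45
(X(-176, -168) - 16624) + 22042 = (-1/45 - 16624) + 22042 = -748081/45 + 22042 = 243809/45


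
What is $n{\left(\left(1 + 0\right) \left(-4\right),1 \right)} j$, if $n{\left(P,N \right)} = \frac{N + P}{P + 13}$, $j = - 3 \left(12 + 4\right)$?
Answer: $16$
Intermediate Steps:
$j = -48$ ($j = \left(-3\right) 16 = -48$)
$n{\left(P,N \right)} = \frac{N + P}{13 + P}$
$n{\left(\left(1 + 0\right) \left(-4\right),1 \right)} j = \frac{1 + \left(1 + 0\right) \left(-4\right)}{13 + \left(1 + 0\right) \left(-4\right)} \left(-48\right) = \frac{1 + 1 \left(-4\right)}{13 + 1 \left(-4\right)} \left(-48\right) = \frac{1 - 4}{13 - 4} \left(-48\right) = \frac{1}{9} \left(-3\right) \left(-48\right) = \left(- \frac{1}{3}\right) \left(-48\right) = 16$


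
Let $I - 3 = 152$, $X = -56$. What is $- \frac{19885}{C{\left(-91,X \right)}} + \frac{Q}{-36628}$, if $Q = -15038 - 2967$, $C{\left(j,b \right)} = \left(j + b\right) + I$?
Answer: $- \frac{182050935}{73256} \approx -2485.1$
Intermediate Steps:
$I = 155$ ($I = 3 + 152 = 155$)
$C{\left(j,b \right)} = 155 + b + j$ ($C{\left(j,b \right)} = \left(j + b\right) + 155 = \left(b + j\right) + 155 = 155 + b + j$)
$Q = -18005$ ($Q = -15038 - 2967 = -18005$)
$- \frac{19885}{C{\left(-91,X \right)}} + \frac{Q}{-36628} = - \frac{19885}{155 - 56 - 91} - \frac{18005}{-36628} = - \frac{19885}{8} - - \frac{18005}{36628} = \left(-19885\right) \frac{1}{8} + \frac{18005}{36628} = - \frac{19885}{8} + \frac{18005}{36628} = - \frac{182050935}{73256}$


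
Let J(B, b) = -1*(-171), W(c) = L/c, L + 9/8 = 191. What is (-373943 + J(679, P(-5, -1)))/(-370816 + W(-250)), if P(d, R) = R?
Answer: 747544000/741633519 ≈ 1.0080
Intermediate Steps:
L = 1519/8 (L = -9/8 + 191 = 1519/8 ≈ 189.88)
W(c) = 1519/(8*c)
J(B, b) = 171
(-373943 + J(679, P(-5, -1)))/(-370816 + W(-250)) = (-373943 + 171)/(-370816 + (1519/8)/(-250)) = -373772/(-370816 + (1519/8)*(-1/250)) = -373772/(-370816 - 1519/2000) = -373772/(-741633519/2000) = -373772*(-2000/741633519) = 747544000/741633519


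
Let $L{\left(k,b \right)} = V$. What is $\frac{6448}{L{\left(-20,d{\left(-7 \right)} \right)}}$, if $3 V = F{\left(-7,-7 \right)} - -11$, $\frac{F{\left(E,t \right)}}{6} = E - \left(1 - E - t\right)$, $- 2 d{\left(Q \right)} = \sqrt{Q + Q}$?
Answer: $- \frac{19344}{121} \approx -159.87$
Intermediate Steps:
$d{\left(Q \right)} = - \frac{\sqrt{2} \sqrt{Q}}{2}$ ($d{\left(Q \right)} = - \frac{\sqrt{Q + Q}}{2} = - \frac{\sqrt{2 Q}}{2} = - \frac{\sqrt{2} \sqrt{Q}}{2}$)
$F{\left(E,t \right)} = -6 + 6 t + 12 E$ ($F{\left(E,t \right)} = 6 \left(E - \left(1 - E - t\right)\right) = 6 \left(E + \left(-1 + E + t\right)\right) = 6 \left(-1 + t + 2 E\right) = -6 + 6 t + 12 E$)
$V = - \frac{121}{3}$ ($V = \frac{\left(-6 + 6 \left(-7\right) + 12 \left(-7\right)\right) - -11}{3} = \frac{\left(-6 - 42 - 84\right) + 11}{3} = \frac{-132 + 11}{3} = \frac{1}{3} \left(-121\right) = - \frac{121}{3} \approx -40.333$)
$L{\left(k,b \right)} = - \frac{121}{3}$
$\frac{6448}{L{\left(-20,d{\left(-7 \right)} \right)}} = \frac{6448}{- \frac{121}{3}} = 6448 \left(- \frac{3}{121}\right) = - \frac{19344}{121}$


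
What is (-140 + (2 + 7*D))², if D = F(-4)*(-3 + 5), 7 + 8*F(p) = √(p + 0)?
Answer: 361005/16 - 4207*I/4 ≈ 22563.0 - 1051.8*I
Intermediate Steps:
F(p) = -7/8 + √p/8 (F(p) = -7/8 + √(p + 0)/8 = -7/8 + √p/8)
D = -7/4 + I/2 (D = (-7/8 + √(-4)/8)*(-3 + 5) = (-7/8 + (2*I)/8)*2 = (-7/8 + I/4)*2 = -7/4 + I/2 ≈ -1.75 + 0.5*I)
(-140 + (2 + 7*D))² = (-140 + (2 + 7*(-7/4 + I/2)))² = (-140 + (2 + (-49/4 + 7*I/2)))² = (-140 + (-41/4 + 7*I/2))² = (-601/4 + 7*I/2)²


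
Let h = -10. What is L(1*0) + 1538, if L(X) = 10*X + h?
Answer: 1528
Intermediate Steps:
L(X) = -10 + 10*X (L(X) = 10*X - 10 = -10 + 10*X)
L(1*0) + 1538 = (-10 + 10*(1*0)) + 1538 = (-10 + 10*0) + 1538 = (-10 + 0) + 1538 = -10 + 1538 = 1528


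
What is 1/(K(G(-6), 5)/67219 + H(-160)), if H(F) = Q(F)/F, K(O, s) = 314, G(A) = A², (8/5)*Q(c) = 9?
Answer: -17208064/524587 ≈ -32.803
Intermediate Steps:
Q(c) = 45/8 (Q(c) = (5/8)*9 = 45/8)
H(F) = 45/(8*F)
1/(K(G(-6), 5)/67219 + H(-160)) = 1/(314/67219 + (45/8)/(-160)) = 1/(314*(1/67219) + (45/8)*(-1/160)) = 1/(314/67219 - 9/256) = 1/(-524587/17208064) = -17208064/524587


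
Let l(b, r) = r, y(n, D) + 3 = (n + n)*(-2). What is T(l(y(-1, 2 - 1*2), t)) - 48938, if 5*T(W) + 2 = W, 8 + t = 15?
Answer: -48937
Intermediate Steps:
y(n, D) = -3 - 4*n (y(n, D) = -3 + (n + n)*(-2) = -3 + (2*n)*(-2) = -3 - 4*n)
t = 7 (t = -8 + 15 = 7)
T(W) = -⅖ + W/5
T(l(y(-1, 2 - 1*2), t)) - 48938 = (-⅖ + (⅕)*7) - 48938 = (-⅖ + 7/5) - 48938 = 1 - 48938 = -48937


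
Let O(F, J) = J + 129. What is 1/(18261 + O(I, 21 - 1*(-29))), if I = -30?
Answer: 1/18440 ≈ 5.4230e-5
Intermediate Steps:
O(F, J) = 129 + J
1/(18261 + O(I, 21 - 1*(-29))) = 1/(18261 + (129 + (21 - 1*(-29)))) = 1/(18261 + (129 + (21 + 29))) = 1/(18261 + (129 + 50)) = 1/(18261 + 179) = 1/18440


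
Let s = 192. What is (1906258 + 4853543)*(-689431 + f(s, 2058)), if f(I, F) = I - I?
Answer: -4660416363231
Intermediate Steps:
f(I, F) = 0
(1906258 + 4853543)*(-689431 + f(s, 2058)) = (1906258 + 4853543)*(-689431 + 0) = 6759801*(-689431) = -4660416363231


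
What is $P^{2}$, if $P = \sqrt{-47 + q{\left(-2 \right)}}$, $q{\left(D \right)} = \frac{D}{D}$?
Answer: $-46$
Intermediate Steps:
$q{\left(D \right)} = 1$
$P = i \sqrt{46}$ ($P = \sqrt{-47 + 1} = \sqrt{-46} = i \sqrt{46} \approx 6.7823 i$)
$P^{2} = \left(i \sqrt{46}\right)^{2} = -46$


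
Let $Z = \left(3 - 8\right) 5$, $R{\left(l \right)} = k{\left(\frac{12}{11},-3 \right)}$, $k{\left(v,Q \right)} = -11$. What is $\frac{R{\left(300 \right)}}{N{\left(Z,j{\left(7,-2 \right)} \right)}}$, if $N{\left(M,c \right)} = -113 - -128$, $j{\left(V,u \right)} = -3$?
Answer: $- \frac{11}{15} \approx -0.73333$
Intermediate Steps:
$R{\left(l \right)} = -11$
$Z = -25$ ($Z = \left(-5\right) 5 = -25$)
$N{\left(M,c \right)} = 15$ ($N{\left(M,c \right)} = -113 + 128 = 15$)
$\frac{R{\left(300 \right)}}{N{\left(Z,j{\left(7,-2 \right)} \right)}} = - \frac{11}{15}$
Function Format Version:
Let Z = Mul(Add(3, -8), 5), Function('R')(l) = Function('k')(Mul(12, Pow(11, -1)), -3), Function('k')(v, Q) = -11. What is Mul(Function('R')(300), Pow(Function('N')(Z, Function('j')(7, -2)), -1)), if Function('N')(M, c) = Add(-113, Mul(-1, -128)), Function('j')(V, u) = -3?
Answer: Rational(-11, 15) ≈ -0.73333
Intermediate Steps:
Function('R')(l) = -11
Z = -25 (Z = Mul(-5, 5) = -25)
Function('N')(M, c) = 15 (Function('N')(M, c) = Add(-113, 128) = 15)
Mul(Function('R')(300), Pow(Function('N')(Z, Function('j')(7, -2)), -1)) = Mul(-11, Pow(15, -1)) = Mul(-11, Rational(1, 15)) = Rational(-11, 15)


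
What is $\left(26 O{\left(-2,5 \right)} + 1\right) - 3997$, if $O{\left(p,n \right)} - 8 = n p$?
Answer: $-4048$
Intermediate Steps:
$O{\left(p,n \right)} = 8 + n p$
$\left(26 O{\left(-2,5 \right)} + 1\right) - 3997 = \left(26 \left(8 + 5 \left(-2\right)\right) + 1\right) - 3997 = \left(26 \left(8 - 10\right) + 1\right) - 3997 = \left(26 \left(-2\right) + 1\right) - 3997 = \left(-52 + 1\right) - 3997 = -51 - 3997 = -4048$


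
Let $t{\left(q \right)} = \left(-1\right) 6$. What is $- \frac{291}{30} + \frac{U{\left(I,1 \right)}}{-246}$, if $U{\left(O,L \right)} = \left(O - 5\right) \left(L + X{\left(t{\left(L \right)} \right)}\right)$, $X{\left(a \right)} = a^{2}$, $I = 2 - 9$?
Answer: $- \frac{3237}{410} \approx -7.8951$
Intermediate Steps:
$I = -7$
$t{\left(q \right)} = -6$
$U{\left(O,L \right)} = \left(-5 + O\right) \left(36 + L\right)$ ($U{\left(O,L \right)} = \left(O - 5\right) \left(L + \left(-6\right)^{2}\right) = \left(-5 + O\right) \left(L + 36\right) = \left(-5 + O\right) \left(36 + L\right)$)
$- \frac{291}{30} + \frac{U{\left(I,1 \right)}}{-246} = - \frac{291}{30} + \frac{-180 - 5 + 36 \left(-7\right) + 1 \left(-7\right)}{-246} = \left(-291\right) \frac{1}{30} + \left(-180 - 5 - 252 - 7\right) \left(- \frac{1}{246}\right) = - \frac{97}{10} - - \frac{74}{41} = - \frac{97}{10} + \frac{74}{41} = - \frac{3237}{410}$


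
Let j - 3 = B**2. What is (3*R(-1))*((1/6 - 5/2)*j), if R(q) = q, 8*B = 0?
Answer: 21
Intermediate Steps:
B = 0 (B = (1/8)*0 = 0)
j = 3 (j = 3 + 0**2 = 3 + 0 = 3)
(3*R(-1))*((1/6 - 5/2)*j) = (3*(-1))*((1/6 - 5/2)*3) = -3*(1*(1/6) - 5*1/2)*3 = -3*(1/6 - 5/2)*3 = -(-7)*3 = -3*(-7) = 21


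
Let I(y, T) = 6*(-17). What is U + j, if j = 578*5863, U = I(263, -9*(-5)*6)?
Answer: 3388712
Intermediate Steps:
I(y, T) = -102
U = -102
j = 3388814
U + j = -102 + 3388814 = 3388712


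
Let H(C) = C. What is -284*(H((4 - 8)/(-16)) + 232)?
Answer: -65959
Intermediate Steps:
-284*(H((4 - 8)/(-16)) + 232) = -284*((4 - 8)/(-16) + 232) = -284*(-4*(-1/16) + 232) = -284*(¼ + 232) = -284*929/4 = -65959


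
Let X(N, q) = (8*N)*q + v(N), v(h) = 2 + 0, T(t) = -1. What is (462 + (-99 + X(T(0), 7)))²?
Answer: 95481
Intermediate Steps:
v(h) = 2
X(N, q) = 2 + 8*N*q (X(N, q) = (8*N)*q + 2 = 8*N*q + 2 = 2 + 8*N*q)
(462 + (-99 + X(T(0), 7)))² = (462 + (-99 + (2 + 8*(-1)*7)))² = (462 + (-99 + (2 - 56)))² = (462 + (-99 - 54))² = (462 - 153)² = 309² = 95481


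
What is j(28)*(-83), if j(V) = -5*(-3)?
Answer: -1245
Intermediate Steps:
j(V) = 15
j(28)*(-83) = 15*(-83) = -1245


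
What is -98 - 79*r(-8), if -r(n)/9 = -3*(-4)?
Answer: 8434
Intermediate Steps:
r(n) = -108 (r(n) = -(-27)*(-4) = -9*12 = -108)
-98 - 79*r(-8) = -98 - 79*(-108) = -98 + 8532 = 8434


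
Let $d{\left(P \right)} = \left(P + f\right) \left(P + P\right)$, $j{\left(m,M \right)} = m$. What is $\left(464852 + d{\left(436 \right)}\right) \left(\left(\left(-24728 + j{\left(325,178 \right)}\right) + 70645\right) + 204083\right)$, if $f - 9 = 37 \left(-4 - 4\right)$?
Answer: $148888303500$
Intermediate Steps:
$f = -287$ ($f = 9 + 37 \left(-4 - 4\right) = 9 + 37 \left(-8\right) = 9 - 296 = -287$)
$d{\left(P \right)} = 2 P \left(-287 + P\right)$ ($d{\left(P \right)} = \left(P - 287\right) \left(P + P\right) = \left(-287 + P\right) 2 P = 2 P \left(-287 + P\right)$)
$\left(464852 + d{\left(436 \right)}\right) \left(\left(\left(-24728 + j{\left(325,178 \right)}\right) + 70645\right) + 204083\right) = \left(464852 + 2 \cdot 436 \left(-287 + 436\right)\right) \left(\left(\left(-24728 + 325\right) + 70645\right) + 204083\right) = \left(464852 + 2 \cdot 436 \cdot 149\right) \left(\left(-24403 + 70645\right) + 204083\right) = \left(464852 + 129928\right) \left(46242 + 204083\right) = 594780 \cdot 250325 = 148888303500$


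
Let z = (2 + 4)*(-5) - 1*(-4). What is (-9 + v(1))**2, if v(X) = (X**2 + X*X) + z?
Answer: 1089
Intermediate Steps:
z = -26 (z = 6*(-5) + 4 = -30 + 4 = -26)
v(X) = -26 + 2*X**2 (v(X) = (X**2 + X*X) - 26 = (X**2 + X**2) - 26 = 2*X**2 - 26 = -26 + 2*X**2)
(-9 + v(1))**2 = (-9 + (-26 + 2*1**2))**2 = (-9 + (-26 + 2*1))**2 = (-9 + (-26 + 2))**2 = (-9 - 24)**2 = (-33)**2 = 1089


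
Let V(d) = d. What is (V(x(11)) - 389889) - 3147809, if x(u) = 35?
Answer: -3537663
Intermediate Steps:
(V(x(11)) - 389889) - 3147809 = (35 - 389889) - 3147809 = -389854 - 3147809 = -3537663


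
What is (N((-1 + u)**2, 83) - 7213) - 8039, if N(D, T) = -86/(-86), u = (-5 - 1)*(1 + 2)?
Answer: -15251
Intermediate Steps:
u = -18 (u = -6*3 = -18)
N(D, T) = 1 (N(D, T) = -86*(-1/86) = 1)
(N((-1 + u)**2, 83) - 7213) - 8039 = (1 - 7213) - 8039 = -7212 - 8039 = -15251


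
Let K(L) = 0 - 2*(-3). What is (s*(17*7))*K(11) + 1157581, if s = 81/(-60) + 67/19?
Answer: 220235629/190 ≈ 1.1591e+6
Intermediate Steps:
K(L) = 6 (K(L) = 0 + 6 = 6)
s = 827/380 (s = 81*(-1/60) + 67*(1/19) = -27/20 + 67/19 = 827/380 ≈ 2.1763)
(s*(17*7))*K(11) + 1157581 = (827*(17*7)/380)*6 + 1157581 = ((827/380)*119)*6 + 1157581 = (98413/380)*6 + 1157581 = 295239/190 + 1157581 = 220235629/190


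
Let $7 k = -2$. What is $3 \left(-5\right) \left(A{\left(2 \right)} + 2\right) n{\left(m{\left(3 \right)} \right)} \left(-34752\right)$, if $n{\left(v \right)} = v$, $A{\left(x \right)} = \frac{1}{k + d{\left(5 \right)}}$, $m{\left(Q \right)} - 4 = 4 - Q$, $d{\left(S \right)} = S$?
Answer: $\frac{63422400}{11} \approx 5.7657 \cdot 10^{6}$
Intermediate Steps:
$k = - \frac{2}{7}$ ($k = \frac{1}{7} \left(-2\right) = - \frac{2}{7} \approx -0.28571$)
$m{\left(Q \right)} = 8 - Q$ ($m{\left(Q \right)} = 4 - \left(-4 + Q\right) = 8 - Q$)
$A{\left(x \right)} = \frac{7}{33}$ ($A{\left(x \right)} = \frac{1}{- \frac{2}{7} + 5} = \frac{1}{\frac{33}{7}} = \frac{7}{33}$)
$3 \left(-5\right) \left(A{\left(2 \right)} + 2\right) n{\left(m{\left(3 \right)} \right)} \left(-34752\right) = 3 \left(-5\right) \left(\frac{7}{33} + 2\right) \left(8 - 3\right) \left(-34752\right) = - 15 \frac{73 \left(8 - 3\right)}{33} \left(-34752\right) = - 15 \cdot \frac{73}{33} \cdot 5 \left(-34752\right) = \left(-15\right) \frac{365}{33} \left(-34752\right) = \left(- \frac{1825}{11}\right) \left(-34752\right) = \frac{63422400}{11}$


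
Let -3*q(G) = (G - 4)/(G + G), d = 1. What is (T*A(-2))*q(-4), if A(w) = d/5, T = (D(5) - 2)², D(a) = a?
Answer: -⅗ ≈ -0.60000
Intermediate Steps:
T = 9 (T = (5 - 2)² = 3² = 9)
A(w) = ⅕ (A(w) = 1/5 = 1*(⅕) = ⅕)
q(G) = -(-4 + G)/(6*G) (q(G) = -(G - 4)/(3*(G + G)) = -(-4 + G)/(3*(2*G)) = -(-4 + G)*1/(2*G)/3 = -(-4 + G)/(6*G))
(T*A(-2))*q(-4) = (9*(⅕))*((⅙)*(4 - 1*(-4))/(-4)) = 9*((⅙)*(-¼)*(4 + 4))/5 = 9*((⅙)*(-¼)*8)/5 = (9/5)*(-⅓) = -⅗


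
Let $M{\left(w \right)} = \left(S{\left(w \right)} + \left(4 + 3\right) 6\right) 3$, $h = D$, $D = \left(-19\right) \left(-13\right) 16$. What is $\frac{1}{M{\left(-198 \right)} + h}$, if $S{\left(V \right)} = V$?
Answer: $\frac{1}{3484} \approx 0.00028703$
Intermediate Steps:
$D = 3952$ ($D = 247 \cdot 16 = 3952$)
$h = 3952$
$M{\left(w \right)} = 126 + 3 w$ ($M{\left(w \right)} = \left(w + \left(4 + 3\right) 6\right) 3 = \left(w + 7 \cdot 6\right) 3 = \left(w + 42\right) 3 = \left(42 + w\right) 3 = 126 + 3 w$)
$\frac{1}{M{\left(-198 \right)} + h} = \frac{1}{\left(126 + 3 \left(-198\right)\right) + 3952} = \frac{1}{\left(126 - 594\right) + 3952} = \frac{1}{-468 + 3952} = \frac{1}{3484}$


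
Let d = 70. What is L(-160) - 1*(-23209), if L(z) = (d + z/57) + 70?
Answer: 1330733/57 ≈ 23346.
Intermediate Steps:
L(z) = 140 + z/57 (L(z) = (70 + z/57) + 70 = 140 + z/57)
L(-160) - 1*(-23209) = (140 + (1/57)*(-160)) - 1*(-23209) = (140 - 160/57) + 23209 = 7820/57 + 23209 = 1330733/57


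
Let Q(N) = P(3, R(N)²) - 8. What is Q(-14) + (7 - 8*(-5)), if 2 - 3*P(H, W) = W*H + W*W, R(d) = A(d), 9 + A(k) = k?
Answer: -281309/3 ≈ -93770.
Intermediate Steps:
A(k) = -9 + k
R(d) = -9 + d
P(H, W) = ⅔ - W²/3 - H*W/3 (P(H, W) = ⅔ - (W*H + W*W)/3 = ⅔ - (H*W + W²)/3 = ⅔ - (W² + H*W)/3 = ⅔ + (-W²/3 - H*W/3) = ⅔ - W²/3 - H*W/3)
Q(N) = -22/3 - (-9 + N)² - (-9 + N)⁴/3 (Q(N) = (⅔ - (-9 + N)⁴/3 - ⅓*3*(-9 + N)²) - 8 = (⅔ - (-9 + N)⁴/3 - (-9 + N)²) - 8 = (⅔ - (-9 + N)² - (-9 + N)⁴/3) - 8 = -22/3 - (-9 + N)² - (-9 + N)⁴/3)
Q(-14) + (7 - 8*(-5)) = (-22/3 - (-9 - 14)² - (-9 - 14)⁴/3) + (7 - 8*(-5)) = (-22/3 - 1*(-23)² - ⅓*(-23)⁴) + (7 + 40) = (-22/3 - 1*529 - ⅓*279841) + 47 = (-22/3 - 529 - 279841/3) + 47 = -281450/3 + 47 = -281309/3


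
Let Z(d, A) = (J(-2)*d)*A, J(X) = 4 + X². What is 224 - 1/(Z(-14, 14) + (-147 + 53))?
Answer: 372289/1662 ≈ 224.00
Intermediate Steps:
Z(d, A) = 8*A*d (Z(d, A) = ((4 + (-2)²)*d)*A = ((4 + 4)*d)*A = (8*d)*A = 8*A*d)
224 - 1/(Z(-14, 14) + (-147 + 53)) = 224 - 1/(8*14*(-14) + (-147 + 53)) = 224 - 1/(-1568 - 94) = 224 - 1/(-1662) = 224 - 1*(-1/1662) = 224 + 1/1662 = 372289/1662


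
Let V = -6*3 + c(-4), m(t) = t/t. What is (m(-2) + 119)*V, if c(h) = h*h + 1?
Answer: -120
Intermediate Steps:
c(h) = 1 + h**2 (c(h) = h**2 + 1 = 1 + h**2)
m(t) = 1
V = -1 (V = -6*3 + (1 + (-4)**2) = -18 + (1 + 16) = -18 + 17 = -1)
(m(-2) + 119)*V = (1 + 119)*(-1) = 120*(-1) = -120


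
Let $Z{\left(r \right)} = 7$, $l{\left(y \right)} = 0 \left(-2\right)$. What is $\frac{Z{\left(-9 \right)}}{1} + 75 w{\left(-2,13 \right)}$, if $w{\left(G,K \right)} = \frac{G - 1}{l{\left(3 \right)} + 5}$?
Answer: $-38$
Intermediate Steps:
$l{\left(y \right)} = 0$
$w{\left(G,K \right)} = - \frac{1}{5} + \frac{G}{5}$ ($w{\left(G,K \right)} = \frac{G - 1}{0 + 5} = \frac{-1 + G}{5} = \left(-1 + G\right) \frac{1}{5} = - \frac{1}{5} + \frac{G}{5}$)
$\frac{Z{\left(-9 \right)}}{1} + 75 w{\left(-2,13 \right)} = \frac{7}{1} + 75 \left(- \frac{1}{5} + \frac{1}{5} \left(-2\right)\right) = 7 \cdot 1 + 75 \left(- \frac{1}{5} - \frac{2}{5}\right) = 7 + 75 \left(- \frac{3}{5}\right) = 7 - 45 = -38$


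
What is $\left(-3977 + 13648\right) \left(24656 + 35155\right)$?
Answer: $578432181$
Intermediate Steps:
$\left(-3977 + 13648\right) \left(24656 + 35155\right) = 9671 \cdot 59811 = 578432181$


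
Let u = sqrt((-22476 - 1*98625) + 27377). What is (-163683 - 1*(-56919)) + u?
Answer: -106764 + 2*I*sqrt(23431) ≈ -1.0676e+5 + 306.14*I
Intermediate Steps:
u = 2*I*sqrt(23431) (u = sqrt((-22476 - 98625) + 27377) = sqrt(-121101 + 27377) = sqrt(-93724) = 2*I*sqrt(23431) ≈ 306.14*I)
(-163683 - 1*(-56919)) + u = (-163683 - 1*(-56919)) + 2*I*sqrt(23431) = (-163683 + 56919) + 2*I*sqrt(23431) = -106764 + 2*I*sqrt(23431)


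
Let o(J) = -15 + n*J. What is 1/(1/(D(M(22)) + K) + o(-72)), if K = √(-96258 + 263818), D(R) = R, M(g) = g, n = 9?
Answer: -22154282/14688291883 - 2*√41890/73441459415 ≈ -0.0015083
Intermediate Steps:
K = 2*√41890 (K = √167560 = 2*√41890 ≈ 409.34)
o(J) = -15 + 9*J
1/(1/(D(M(22)) + K) + o(-72)) = 1/(1/(22 + 2*√41890) + (-15 + 9*(-72))) = 1/(1/(22 + 2*√41890) + (-15 - 648)) = 1/(1/(22 + 2*√41890) - 663) = 1/(-663 + 1/(22 + 2*√41890))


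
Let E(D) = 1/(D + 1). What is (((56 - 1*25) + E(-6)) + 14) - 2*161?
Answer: -1386/5 ≈ -277.20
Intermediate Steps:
E(D) = 1/(1 + D)
(((56 - 1*25) + E(-6)) + 14) - 2*161 = (((56 - 1*25) + 1/(1 - 6)) + 14) - 2*161 = (((56 - 25) + 1/(-5)) + 14) - 322 = ((31 - ⅕) + 14) - 322 = (154/5 + 14) - 322 = 224/5 - 322 = -1386/5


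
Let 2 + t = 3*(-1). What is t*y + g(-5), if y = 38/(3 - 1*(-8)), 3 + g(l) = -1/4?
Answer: -903/44 ≈ -20.523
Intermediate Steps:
g(l) = -13/4 (g(l) = -3 - 1/4 = -3 - 1*¼ = -3 - ¼ = -13/4)
t = -5 (t = -2 + 3*(-1) = -2 - 3 = -5)
y = 38/11 (y = 38/(3 + 8) = 38/11 ≈ 3.4545)
t*y + g(-5) = -5*38/11 - 13/4 = -190/11 - 13/4 = -903/44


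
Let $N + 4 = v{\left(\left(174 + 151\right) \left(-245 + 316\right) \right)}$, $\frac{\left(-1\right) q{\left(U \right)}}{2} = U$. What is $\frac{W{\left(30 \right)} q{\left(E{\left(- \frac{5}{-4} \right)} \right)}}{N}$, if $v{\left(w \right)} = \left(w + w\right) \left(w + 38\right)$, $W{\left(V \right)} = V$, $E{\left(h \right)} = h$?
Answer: $- \frac{25}{355554982} \approx -7.0313 \cdot 10^{-8}$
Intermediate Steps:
$q{\left(U \right)} = - 2 U$
$v{\left(w \right)} = 2 w \left(38 + w\right)$
$N = 1066664946$ ($N = -4 + 2 \left(174 + 151\right) \left(-245 + 316\right) \left(38 + \left(174 + 151\right) \left(-245 + 316\right)\right) = -4 + 2 \cdot 325 \cdot 71 \left(38 + 325 \cdot 71\right) = -4 + 2 \cdot 23075 \left(38 + 23075\right) = -4 + 2 \cdot 23075 \cdot 23113 = -4 + 1066664950 = 1066664946$)
$\frac{W{\left(30 \right)} q{\left(E{\left(- \frac{5}{-4} \right)} \right)}}{N} = \frac{30 \left(- 2 \left(- \frac{5}{-4}\right)\right)}{1066664946} = 30 \left(- 2 \left(\left(-5\right) \left(- \frac{1}{4}\right)\right)\right) \frac{1}{1066664946} = 30 \left(\left(-2\right) \frac{5}{4}\right) \frac{1}{1066664946} = 30 \left(- \frac{5}{2}\right) \frac{1}{1066664946} = \left(-75\right) \frac{1}{1066664946} = - \frac{25}{355554982}$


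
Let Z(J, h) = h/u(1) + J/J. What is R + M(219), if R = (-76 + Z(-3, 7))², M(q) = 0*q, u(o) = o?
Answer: 4624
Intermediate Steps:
Z(J, h) = 1 + h (Z(J, h) = h/1 + J/J = h*1 + 1 = h + 1 = 1 + h)
M(q) = 0
R = 4624 (R = (-76 + (1 + 7))² = (-76 + 8)² = (-68)² = 4624)
R + M(219) = 4624 + 0 = 4624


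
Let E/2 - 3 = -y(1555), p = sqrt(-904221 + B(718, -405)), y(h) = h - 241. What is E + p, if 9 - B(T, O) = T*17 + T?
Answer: -2622 + 12*I*sqrt(6369) ≈ -2622.0 + 957.67*I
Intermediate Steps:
B(T, O) = 9 - 18*T (B(T, O) = 9 - (T*17 + T) = 9 - (17*T + T) = 9 - 18*T)
y(h) = -241 + h
p = 12*I*sqrt(6369) (p = sqrt(-904221 + (9 - 18*718)) = sqrt(-904221 + (9 - 12924)) = sqrt(-904221 - 12915) = sqrt(-917136) = 12*I*sqrt(6369) ≈ 957.67*I)
E = -2622 (E = 6 + 2*(-(-241 + 1555)) = 6 + 2*(-1*1314) = 6 + 2*(-1314) = 6 - 2628 = -2622)
E + p = -2622 + 12*I*sqrt(6369)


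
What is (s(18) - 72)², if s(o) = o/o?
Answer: 5041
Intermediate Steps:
s(o) = 1
(s(18) - 72)² = (1 - 72)² = (-71)² = 5041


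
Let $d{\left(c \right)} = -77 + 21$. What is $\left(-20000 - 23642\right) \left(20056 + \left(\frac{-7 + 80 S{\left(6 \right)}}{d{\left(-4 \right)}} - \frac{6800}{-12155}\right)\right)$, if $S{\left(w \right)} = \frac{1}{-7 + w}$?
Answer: $- \frac{3505006176949}{4004} \approx -8.7538 \cdot 10^{8}$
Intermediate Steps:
$d{\left(c \right)} = -56$
$\left(-20000 - 23642\right) \left(20056 + \left(\frac{-7 + 80 S{\left(6 \right)}}{d{\left(-4 \right)}} - \frac{6800}{-12155}\right)\right) = \left(-20000 - 23642\right) \left(20056 - \left(- \frac{80}{143} - \frac{-7 + \frac{80}{-7 + 6}}{-56}\right)\right) = - 43642 \left(20056 - \left(- \frac{80}{143} - \left(-7 + \frac{80}{-1}\right) \left(- \frac{1}{56}\right)\right)\right) = - 43642 \left(20056 + \left(\left(-7 + 80 \left(-1\right)\right) \left(- \frac{1}{56}\right) + \frac{80}{143}\right)\right) = - 43642 \left(20056 + \left(\left(-7 - 80\right) \left(- \frac{1}{56}\right) + \frac{80}{143}\right)\right) = - 43642 \left(20056 + \left(\left(-87\right) \left(- \frac{1}{56}\right) + \frac{80}{143}\right)\right) = - 43642 \left(20056 + \left(\frac{87}{56} + \frac{80}{143}\right)\right) = - 43642 \left(20056 + \frac{16921}{8008}\right) = \left(-43642\right) \frac{160625369}{8008} = - \frac{3505006176949}{4004}$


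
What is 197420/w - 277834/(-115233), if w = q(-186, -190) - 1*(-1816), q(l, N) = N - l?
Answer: 1937727839/17400183 ≈ 111.36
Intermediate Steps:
w = 1812 (w = (-190 - 1*(-186)) - 1*(-1816) = (-190 + 186) + 1816 = -4 + 1816 = 1812)
197420/w - 277834/(-115233) = 197420/1812 - 277834/(-115233) = 197420*(1/1812) - 277834*(-1/115233) = 49355/453 + 277834/115233 = 1937727839/17400183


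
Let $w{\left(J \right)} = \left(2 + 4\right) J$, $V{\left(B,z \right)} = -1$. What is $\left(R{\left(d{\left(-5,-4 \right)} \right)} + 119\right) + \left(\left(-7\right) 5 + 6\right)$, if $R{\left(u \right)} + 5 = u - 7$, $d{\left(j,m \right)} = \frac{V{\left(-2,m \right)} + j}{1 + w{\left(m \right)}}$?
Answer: $\frac{1800}{23} \approx 78.261$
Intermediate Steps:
$w{\left(J \right)} = 6 J$
$d{\left(j,m \right)} = \frac{-1 + j}{1 + 6 m}$
$R{\left(u \right)} = -12 + u$ ($R{\left(u \right)} = -5 + \left(u - 7\right) = -5 + \left(-7 + u\right) = -12 + u$)
$\left(R{\left(d{\left(-5,-4 \right)} \right)} + 119\right) + \left(\left(-7\right) 5 + 6\right) = \left(\left(-12 + \frac{-1 - 5}{1 + 6 \left(-4\right)}\right) + 119\right) + \left(\left(-7\right) 5 + 6\right) = \left(\left(-12 + \frac{1}{1 - 24} \left(-6\right)\right) + 119\right) + \left(-35 + 6\right) = \left(\left(-12 + \frac{1}{-23} \left(-6\right)\right) + 119\right) - 29 = \left(\left(-12 - - \frac{6}{23}\right) + 119\right) - 29 = \left(\left(-12 + \frac{6}{23}\right) + 119\right) - 29 = \left(- \frac{270}{23} + 119\right) - 29 = \frac{2467}{23} - 29 = \frac{1800}{23}$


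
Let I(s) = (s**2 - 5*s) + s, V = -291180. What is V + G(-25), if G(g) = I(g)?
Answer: -290455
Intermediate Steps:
I(s) = s**2 - 4*s
G(g) = g*(-4 + g)
V + G(-25) = -291180 - 25*(-4 - 25) = -291180 - 25*(-29) = -291180 + 725 = -290455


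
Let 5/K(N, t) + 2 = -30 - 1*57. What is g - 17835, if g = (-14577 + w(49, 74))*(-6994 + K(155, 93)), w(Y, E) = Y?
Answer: 9041671373/89 ≈ 1.0159e+8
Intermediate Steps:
K(N, t) = -5/89 (K(N, t) = 5/(-2 + (-30 - 1*57)) = 5/(-2 + (-30 - 57)) = 5/(-2 - 87) = 5/(-89) = 5*(-1/89) = -5/89)
g = 9043258688/89 (g = (-14577 + 49)*(-6994 - 5/89) = -14528*(-622471/89) = 9043258688/89 ≈ 1.0161e+8)
g - 17835 = 9043258688/89 - 17835 = 9041671373/89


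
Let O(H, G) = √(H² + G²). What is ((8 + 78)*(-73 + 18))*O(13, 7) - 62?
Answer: -62 - 4730*√218 ≈ -69900.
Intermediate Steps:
O(H, G) = √(G² + H²)
((8 + 78)*(-73 + 18))*O(13, 7) - 62 = ((8 + 78)*(-73 + 18))*√(7² + 13²) - 62 = (86*(-55))*√(49 + 169) - 62 = -4730*√218 - 62 = -62 - 4730*√218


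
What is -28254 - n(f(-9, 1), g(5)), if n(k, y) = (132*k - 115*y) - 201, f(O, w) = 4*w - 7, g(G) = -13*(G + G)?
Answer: -42607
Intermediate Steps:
g(G) = -26*G
f(O, w) = -7 + 4*w
n(k, y) = -201 - 115*y + 132*k (n(k, y) = (-115*y + 132*k) - 201 = -201 - 115*y + 132*k)
-28254 - n(f(-9, 1), g(5)) = -28254 - (-201 - (-2990)*5 + 132*(-7 + 4*1)) = -28254 - (-201 - 115*(-130) + 132*(-7 + 4)) = -28254 - (-201 + 14950 + 132*(-3)) = -28254 - (-201 + 14950 - 396) = -28254 - 1*14353 = -28254 - 14353 = -42607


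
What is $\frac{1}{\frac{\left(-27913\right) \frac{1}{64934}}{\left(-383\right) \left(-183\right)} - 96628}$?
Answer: $- \frac{4551159126}{439769404055041} \approx -1.0349 \cdot 10^{-5}$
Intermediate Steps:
$\frac{1}{\frac{\left(-27913\right) \frac{1}{64934}}{\left(-383\right) \left(-183\right)} - 96628} = \frac{1}{\frac{\left(-27913\right) \frac{1}{64934}}{70089} - 96628} = \frac{1}{\left(- \frac{27913}{64934}\right) \frac{1}{70089} - 96628} = \frac{1}{- \frac{27913}{4551159126} - 96628} = \frac{1}{- \frac{439769404055041}{4551159126}} = - \frac{4551159126}{439769404055041}$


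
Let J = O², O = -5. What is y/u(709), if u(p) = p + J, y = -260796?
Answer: -130398/367 ≈ -355.31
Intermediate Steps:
J = 25 (J = (-5)² = 25)
u(p) = 25 + p (u(p) = p + 25 = 25 + p)
y/u(709) = -260796/(25 + 709) = -260796/734 = -260796*1/734 = -130398/367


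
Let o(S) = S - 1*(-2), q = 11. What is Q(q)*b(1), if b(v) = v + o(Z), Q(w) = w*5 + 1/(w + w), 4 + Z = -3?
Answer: -2422/11 ≈ -220.18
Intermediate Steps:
Z = -7 (Z = -4 - 3 = -7)
o(S) = 2 + S (o(S) = S + 2 = 2 + S)
Q(w) = 1/(2*w) + 5*w (Q(w) = 5*w + 1/(2*w) = 1/(2*w) + 5*w)
b(v) = -5 + v (b(v) = v + (2 - 7) = v - 5 = -5 + v)
Q(q)*b(1) = ((½)/11 + 5*11)*(-5 + 1) = ((½)*(1/11) + 55)*(-4) = (1/22 + 55)*(-4) = (1211/22)*(-4) = -2422/11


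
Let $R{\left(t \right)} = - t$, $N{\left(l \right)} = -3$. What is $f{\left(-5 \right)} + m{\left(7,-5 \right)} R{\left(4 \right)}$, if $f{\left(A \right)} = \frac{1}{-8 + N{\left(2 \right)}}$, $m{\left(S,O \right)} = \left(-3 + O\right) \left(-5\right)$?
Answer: $- \frac{1761}{11} \approx -160.09$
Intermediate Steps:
$m{\left(S,O \right)} = 15 - 5 O$
$f{\left(A \right)} = - \frac{1}{11}$ ($f{\left(A \right)} = \frac{1}{-8 - 3} = \frac{1}{-11} = - \frac{1}{11}$)
$f{\left(-5 \right)} + m{\left(7,-5 \right)} R{\left(4 \right)} = - \frac{1}{11} + \left(15 - -25\right) \left(\left(-1\right) 4\right) = - \frac{1}{11} + \left(15 + 25\right) \left(-4\right) = - \frac{1}{11} + 40 \left(-4\right) = - \frac{1}{11} - 160 = - \frac{1761}{11}$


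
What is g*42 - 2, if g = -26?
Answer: -1094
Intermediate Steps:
g*42 - 2 = -26*42 - 2 = -1092 - 2 = -1094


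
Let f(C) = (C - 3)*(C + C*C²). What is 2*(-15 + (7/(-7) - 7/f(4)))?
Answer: -1095/34 ≈ -32.206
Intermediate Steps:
f(C) = (-3 + C)*(C + C³)
2*(-15 + (7/(-7) - 7/f(4))) = 2*(-15 + (7/(-7) - 7*1/(4*(-3 + 4 + 4³ - 3*4²)))) = 2*(-15 + (7*(-⅐) - 7*1/(4*(-3 + 4 + 64 - 3*16)))) = 2*(-15 + (-1 - 7*1/(4*(-3 + 4 + 64 - 48)))) = 2*(-15 + (-1 - 7/(4*17))) = 2*(-15 + (-1 - 7/68)) = 2*(-15 - 75/68) = 2*(-1095/68) = -1095/34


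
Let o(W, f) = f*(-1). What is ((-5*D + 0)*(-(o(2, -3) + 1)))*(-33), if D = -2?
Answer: 1320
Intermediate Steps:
o(W, f) = -f
((-5*D + 0)*(-(o(2, -3) + 1)))*(-33) = ((-5*(-2) + 0)*(-(-1*(-3) + 1)))*(-33) = ((10 + 0)*(-(3 + 1)))*(-33) = (10*(-1*4))*(-33) = (10*(-4))*(-33) = -40*(-33) = 1320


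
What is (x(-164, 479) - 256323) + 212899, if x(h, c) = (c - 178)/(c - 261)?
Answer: -9466131/218 ≈ -43423.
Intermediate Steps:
x(h, c) = (-178 + c)/(-261 + c)
(x(-164, 479) - 256323) + 212899 = ((-178 + 479)/(-261 + 479) - 256323) + 212899 = (301/218 - 256323) + 212899 = -55878113/218 + 212899 = -9466131/218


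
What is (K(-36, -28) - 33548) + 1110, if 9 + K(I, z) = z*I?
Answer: -31439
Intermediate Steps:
K(I, z) = -9 + I*z (K(I, z) = -9 + z*I = -9 + I*z)
(K(-36, -28) - 33548) + 1110 = ((-9 - 36*(-28)) - 33548) + 1110 = ((-9 + 1008) - 33548) + 1110 = (999 - 33548) + 1110 = -32549 + 1110 = -31439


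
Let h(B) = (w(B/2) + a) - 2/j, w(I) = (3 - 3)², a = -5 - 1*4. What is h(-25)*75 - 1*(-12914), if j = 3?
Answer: 12189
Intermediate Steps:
a = -9 (a = -5 - 4 = -9)
w(I) = 0 (w(I) = 0² = 0)
h(B) = -29/3 (h(B) = (0 - 9) - 2/3 = -9 - 2*⅓ = -9 - ⅔ = -29/3)
h(-25)*75 - 1*(-12914) = -29/3*75 - 1*(-12914) = -725 + 12914 = 12189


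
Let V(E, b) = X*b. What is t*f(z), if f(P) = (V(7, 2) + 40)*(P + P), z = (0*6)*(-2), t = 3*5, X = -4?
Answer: 0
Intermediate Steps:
V(E, b) = -4*b
t = 15
z = 0 (z = 0*(-2) = 0)
f(P) = 64*P (f(P) = (-4*2 + 40)*(P + P) = (-8 + 40)*(2*P) = 32*(2*P) = 64*P)
t*f(z) = 15*(64*0) = 15*0 = 0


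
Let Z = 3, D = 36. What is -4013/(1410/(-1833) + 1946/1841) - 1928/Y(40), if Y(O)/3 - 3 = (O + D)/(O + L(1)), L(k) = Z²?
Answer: -1030215499/73144 ≈ -14085.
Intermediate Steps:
L(k) = 9 (L(k) = 3² = 9)
Y(O) = 9 + 3*(36 + O)/(9 + O) (Y(O) = 9 + 3*((O + 36)/(O + 9)) = 9 + 3*((36 + O)/(9 + O)) = 9 + 3*(36 + O)/(9 + O))
-4013/(1410/(-1833) + 1946/1841) - 1928/Y(40) = -4013/(1410/(-1833) + 1946/1841) - 1928*(9 + 40)/(3*(63 + 4*40)) = -4013/(1410*(-1/1833) + 1946*(1/1841)) - 1928*49/(3*(63 + 160)) = -4013/(-10/13 + 278/263) - 1928/(3*(1/49)*223) = -4013/984/3419 - 1928/669/49 = -4013*3419/984 - 1928*49/669 = -13720447/984 - 94472/669 = -1030215499/73144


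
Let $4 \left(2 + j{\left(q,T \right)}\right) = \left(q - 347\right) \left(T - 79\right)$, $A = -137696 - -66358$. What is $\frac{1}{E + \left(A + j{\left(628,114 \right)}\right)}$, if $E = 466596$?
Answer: $\frac{4}{1590859} \approx 2.5144 \cdot 10^{-6}$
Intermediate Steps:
$A = -71338$ ($A = -137696 + 66358 = -71338$)
$j{\left(q,T \right)} = -2 + \frac{\left(-347 + q\right) \left(-79 + T\right)}{4}$ ($j{\left(q,T \right)} = -2 + \frac{\left(q - 347\right) \left(T - 79\right)}{4} = -2 + \frac{\left(-347 + q\right) \left(-79 + T\right)}{4}$)
$\frac{1}{E + \left(A + j{\left(628,114 \right)}\right)} = \frac{1}{466596 + \left(-71338 + \left(\frac{27405}{4} - \frac{19779}{2} - 12403 + \frac{1}{4} \cdot 114 \cdot 628\right)\right)} = \frac{1}{466596 + \left(-71338 + \left(\frac{27405}{4} - \frac{19779}{2} - 12403 + 17898\right)\right)} = \frac{1}{466596 + \left(-71338 + \frac{9827}{4}\right)} = \frac{1}{466596 - \frac{275525}{4}} = \frac{1}{\frac{1590859}{4}} = \frac{4}{1590859}$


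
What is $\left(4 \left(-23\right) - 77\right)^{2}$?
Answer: $28561$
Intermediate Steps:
$\left(4 \left(-23\right) - 77\right)^{2} = \left(-92 - 77\right)^{2} = \left(-169\right)^{2} = 28561$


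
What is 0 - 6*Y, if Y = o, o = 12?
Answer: -72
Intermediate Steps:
Y = 12
0 - 6*Y = 0 - 6*12 = 0 - 72 = -72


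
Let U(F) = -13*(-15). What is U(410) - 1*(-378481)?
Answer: 378676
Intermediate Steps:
U(F) = 195
U(410) - 1*(-378481) = 195 - 1*(-378481) = 195 + 378481 = 378676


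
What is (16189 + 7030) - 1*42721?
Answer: -19502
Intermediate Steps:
(16189 + 7030) - 1*42721 = 23219 - 42721 = -19502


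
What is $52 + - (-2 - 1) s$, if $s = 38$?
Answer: $166$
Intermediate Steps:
$52 + - (-2 - 1) s = 52 + - (-2 - 1) 38 = 52 + \left(-1\right) \left(-3\right) 38 = 52 + 3 \cdot 38 = 52 + 114 = 166$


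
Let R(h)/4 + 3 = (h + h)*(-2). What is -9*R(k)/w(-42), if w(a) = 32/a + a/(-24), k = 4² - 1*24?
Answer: -87696/83 ≈ -1056.6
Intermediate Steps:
k = -8 (k = 16 - 24 = -8)
w(a) = 32/a - a/24 (w(a) = 32/a + a*(-1/24) = 32/a - a/24)
R(h) = -12 - 16*h (R(h) = -12 + 4*((h + h)*(-2)) = -12 + 4*((2*h)*(-2)) = -12 + 4*(-4*h) = -12 - 16*h)
-9*R(k)/w(-42) = -9*(-12 - 16*(-8))/(32/(-42) - 1/24*(-42)) = -9*(-12 + 128)/(32*(-1/42) + 7/4) = -1044/(-16/21 + 7/4) = -1044/83/84 = -1044*84/83 = -9*9744/83 = -87696/83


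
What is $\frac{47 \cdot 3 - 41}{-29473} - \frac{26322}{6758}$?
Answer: $- \frac{388232053}{99589267} \approx -3.8983$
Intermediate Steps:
$\frac{47 \cdot 3 - 41}{-29473} - \frac{26322}{6758} = \left(141 - 41\right) \left(- \frac{1}{29473}\right) - \frac{13161}{3379} = 100 \left(- \frac{1}{29473}\right) - \frac{13161}{3379} = - \frac{100}{29473} - \frac{13161}{3379} = - \frac{388232053}{99589267}$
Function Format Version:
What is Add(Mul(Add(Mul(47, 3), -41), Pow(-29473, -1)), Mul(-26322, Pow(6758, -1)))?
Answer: Rational(-388232053, 99589267) ≈ -3.8983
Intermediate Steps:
Add(Mul(Add(Mul(47, 3), -41), Pow(-29473, -1)), Mul(-26322, Pow(6758, -1))) = Add(Mul(Add(141, -41), Rational(-1, 29473)), Mul(-26322, Rational(1, 6758))) = Add(Mul(100, Rational(-1, 29473)), Rational(-13161, 3379)) = Add(Rational(-100, 29473), Rational(-13161, 3379)) = Rational(-388232053, 99589267)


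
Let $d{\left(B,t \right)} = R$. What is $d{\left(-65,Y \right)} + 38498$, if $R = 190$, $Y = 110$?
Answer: $38688$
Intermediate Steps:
$d{\left(B,t \right)} = 190$
$d{\left(-65,Y \right)} + 38498 = 190 + 38498 = 38688$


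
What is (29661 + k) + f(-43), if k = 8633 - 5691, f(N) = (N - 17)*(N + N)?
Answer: 37763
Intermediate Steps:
f(N) = 2*N*(-17 + N) (f(N) = (-17 + N)*(2*N) = 2*N*(-17 + N))
k = 2942
(29661 + k) + f(-43) = (29661 + 2942) + 2*(-43)*(-17 - 43) = 32603 + 2*(-43)*(-60) = 32603 + 5160 = 37763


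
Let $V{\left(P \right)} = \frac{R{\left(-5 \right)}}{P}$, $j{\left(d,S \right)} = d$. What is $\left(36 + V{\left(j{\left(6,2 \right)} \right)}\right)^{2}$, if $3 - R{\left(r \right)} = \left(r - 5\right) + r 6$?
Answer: $\frac{67081}{36} \approx 1863.4$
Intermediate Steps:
$R{\left(r \right)} = 8 - 7 r$ ($R{\left(r \right)} = 3 - \left(\left(r - 5\right) + r 6\right) = 3 - \left(\left(-5 + r\right) + 6 r\right) = 3 - \left(-5 + 7 r\right) = 8 - 7 r$)
$V{\left(P \right)} = \frac{43}{P}$ ($V{\left(P \right)} = \frac{8 - -35}{P} = \frac{8 + 35}{P} = \frac{43}{P}$)
$\left(36 + V{\left(j{\left(6,2 \right)} \right)}\right)^{2} = \left(36 + \frac{43}{6}\right)^{2} = \left(\frac{259}{6}\right)^{2} = \frac{67081}{36}$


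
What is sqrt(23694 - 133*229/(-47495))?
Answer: sqrt(1090811836685)/6785 ≈ 153.93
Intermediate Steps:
sqrt(23694 - 133*229/(-47495)) = sqrt(23694 - 30457*(-1/47495)) = sqrt(23694 + 4351/6785) = sqrt(160768141/6785) = sqrt(1090811836685)/6785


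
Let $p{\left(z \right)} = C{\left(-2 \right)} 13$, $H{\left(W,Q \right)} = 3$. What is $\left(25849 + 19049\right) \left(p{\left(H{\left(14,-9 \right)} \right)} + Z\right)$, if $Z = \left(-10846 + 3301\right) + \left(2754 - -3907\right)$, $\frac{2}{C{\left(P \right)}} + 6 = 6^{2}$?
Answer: $- \frac{198254602}{5} \approx -3.9651 \cdot 10^{7}$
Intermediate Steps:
$C{\left(P \right)} = \frac{1}{15}$ ($C{\left(P \right)} = \frac{2}{-6 + 6^{2}} = \frac{2}{-6 + 36} = \frac{2}{30} = 2 \cdot \frac{1}{30} = \frac{1}{15}$)
$Z = -884$ ($Z = -7545 + \left(2754 + 3907\right) = -7545 + 6661 = -884$)
$p{\left(z \right)} = \frac{13}{15}$ ($p{\left(z \right)} = \frac{1}{15} \cdot 13 = \frac{13}{15}$)
$\left(25849 + 19049\right) \left(p{\left(H{\left(14,-9 \right)} \right)} + Z\right) = \left(25849 + 19049\right) \left(\frac{13}{15} - 884\right) = 44898 \left(- \frac{13247}{15}\right) = - \frac{198254602}{5}$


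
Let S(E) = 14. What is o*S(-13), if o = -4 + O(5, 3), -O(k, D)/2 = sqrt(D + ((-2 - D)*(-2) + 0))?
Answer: -56 - 28*sqrt(13) ≈ -156.96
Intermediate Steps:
O(k, D) = -2*sqrt(4 + 3*D) (O(k, D) = -2*sqrt(D + ((-2 - D)*(-2) + 0)) = -2*sqrt(D + ((4 + 2*D) + 0)) = -2*sqrt(D + (4 + 2*D)) = -2*sqrt(4 + 3*D))
o = -4 - 2*sqrt(13) (o = -4 - 2*sqrt(4 + 3*3) = -4 - 2*sqrt(4 + 9) = -4 - 2*sqrt(13) ≈ -11.211)
o*S(-13) = (-4 - 2*sqrt(13))*14 = -56 - 28*sqrt(13)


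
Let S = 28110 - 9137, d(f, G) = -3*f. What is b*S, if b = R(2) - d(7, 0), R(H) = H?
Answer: 436379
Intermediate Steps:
S = 18973
b = 23 (b = 2 - (-3)*7 = 2 - 1*(-21) = 2 + 21 = 23)
b*S = 23*18973 = 436379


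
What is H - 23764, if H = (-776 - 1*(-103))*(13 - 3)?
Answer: -30494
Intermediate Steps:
H = -6730 (H = (-776 + 103)*10 = -673*10 = -6730)
H - 23764 = -6730 - 23764 = -30494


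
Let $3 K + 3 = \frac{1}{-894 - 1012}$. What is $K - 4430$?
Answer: $- \frac{25336459}{5718} \approx -4431.0$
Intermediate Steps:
$K = - \frac{5719}{5718}$ ($K = -1 + \frac{1}{3 \left(-894 - 1012\right)} = -1 + \frac{1}{3 \left(-1906\right)} = -1 + \frac{1}{3} \left(- \frac{1}{1906}\right) = -1 - \frac{1}{5718} = - \frac{5719}{5718} \approx -1.0002$)
$K - 4430 = - \frac{5719}{5718} - 4430 = - \frac{25336459}{5718}$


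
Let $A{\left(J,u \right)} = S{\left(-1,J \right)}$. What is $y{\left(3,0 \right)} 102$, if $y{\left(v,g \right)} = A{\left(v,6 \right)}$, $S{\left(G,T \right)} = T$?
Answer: $306$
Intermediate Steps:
$A{\left(J,u \right)} = J$
$y{\left(v,g \right)} = v$
$y{\left(3,0 \right)} 102 = 3 \cdot 102 = 306$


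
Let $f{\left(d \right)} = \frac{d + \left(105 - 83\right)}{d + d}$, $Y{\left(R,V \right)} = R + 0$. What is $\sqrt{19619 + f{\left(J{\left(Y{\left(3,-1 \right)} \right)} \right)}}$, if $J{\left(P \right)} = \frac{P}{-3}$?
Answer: $\frac{\sqrt{78434}}{2} \approx 140.03$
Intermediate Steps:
$Y{\left(R,V \right)} = R$
$J{\left(P \right)} = - \frac{P}{3}$ ($J{\left(P \right)} = P \left(- \frac{1}{3}\right) = - \frac{P}{3}$)
$f{\left(d \right)} = \frac{22 + d}{2 d}$ ($f{\left(d \right)} = \frac{d + \left(105 - 83\right)}{2 d} = \left(d + 22\right) \frac{1}{2 d} = \left(22 + d\right) \frac{1}{2 d} = \frac{22 + d}{2 d}$)
$\sqrt{19619 + f{\left(J{\left(Y{\left(3,-1 \right)} \right)} \right)}} = \sqrt{19619 + \frac{22 - 1}{2 \left(\left(- \frac{1}{3}\right) 3\right)}} = \sqrt{19619 + \frac{22 - 1}{2 \left(-1\right)}} = \sqrt{19619 + \frac{1}{2} \left(-1\right) 21} = \sqrt{19619 - \frac{21}{2}} = \sqrt{\frac{39217}{2}} = \frac{\sqrt{78434}}{2}$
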